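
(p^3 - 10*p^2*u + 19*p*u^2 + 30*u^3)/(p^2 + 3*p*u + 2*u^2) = (p^2 - 11*p*u + 30*u^2)/(p + 2*u)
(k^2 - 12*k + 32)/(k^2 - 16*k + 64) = (k - 4)/(k - 8)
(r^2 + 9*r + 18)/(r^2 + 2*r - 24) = (r + 3)/(r - 4)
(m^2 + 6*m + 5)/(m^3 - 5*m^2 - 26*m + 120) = (m + 1)/(m^2 - 10*m + 24)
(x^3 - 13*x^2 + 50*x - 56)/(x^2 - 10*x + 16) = (x^2 - 11*x + 28)/(x - 8)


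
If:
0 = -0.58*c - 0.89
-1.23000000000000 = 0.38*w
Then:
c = -1.53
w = -3.24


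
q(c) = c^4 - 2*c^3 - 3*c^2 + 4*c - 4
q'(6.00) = 616.00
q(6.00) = 776.00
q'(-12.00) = -7700.00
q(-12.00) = 23708.00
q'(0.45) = 0.45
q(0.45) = -2.95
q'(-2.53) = -84.00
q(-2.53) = 40.04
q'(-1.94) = -36.15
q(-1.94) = 5.72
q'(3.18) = 52.88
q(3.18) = 16.33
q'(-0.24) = 5.04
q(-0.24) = -5.10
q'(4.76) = 270.90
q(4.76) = 244.73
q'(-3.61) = -240.72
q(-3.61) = 206.39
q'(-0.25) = 5.06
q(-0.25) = -5.15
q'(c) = 4*c^3 - 6*c^2 - 6*c + 4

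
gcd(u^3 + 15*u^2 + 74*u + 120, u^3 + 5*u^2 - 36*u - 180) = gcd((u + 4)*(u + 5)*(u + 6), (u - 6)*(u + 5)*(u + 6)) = u^2 + 11*u + 30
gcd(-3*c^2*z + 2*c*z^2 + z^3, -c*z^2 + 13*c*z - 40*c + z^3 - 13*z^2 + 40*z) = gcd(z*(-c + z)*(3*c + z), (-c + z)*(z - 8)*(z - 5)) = -c + z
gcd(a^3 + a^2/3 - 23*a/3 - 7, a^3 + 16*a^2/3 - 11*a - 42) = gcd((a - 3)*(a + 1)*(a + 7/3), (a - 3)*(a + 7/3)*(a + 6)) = a^2 - 2*a/3 - 7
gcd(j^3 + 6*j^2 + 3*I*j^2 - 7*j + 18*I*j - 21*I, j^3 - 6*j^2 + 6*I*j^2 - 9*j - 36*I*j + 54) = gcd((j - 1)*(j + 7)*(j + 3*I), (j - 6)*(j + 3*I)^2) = j + 3*I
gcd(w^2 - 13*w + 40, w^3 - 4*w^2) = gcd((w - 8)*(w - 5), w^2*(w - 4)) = 1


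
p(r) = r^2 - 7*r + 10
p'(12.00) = 17.00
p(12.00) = 70.00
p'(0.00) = -7.00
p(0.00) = 10.00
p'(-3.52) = -14.04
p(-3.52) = 47.03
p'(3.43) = -0.14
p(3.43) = -2.25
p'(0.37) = -6.26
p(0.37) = 7.55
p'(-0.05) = -7.10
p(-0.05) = 10.35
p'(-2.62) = -12.24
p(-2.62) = 35.20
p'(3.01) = -0.98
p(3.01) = -2.01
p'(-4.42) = -15.84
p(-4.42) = 60.48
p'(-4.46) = -15.92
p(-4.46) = 61.11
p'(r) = 2*r - 7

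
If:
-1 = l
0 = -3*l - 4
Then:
No Solution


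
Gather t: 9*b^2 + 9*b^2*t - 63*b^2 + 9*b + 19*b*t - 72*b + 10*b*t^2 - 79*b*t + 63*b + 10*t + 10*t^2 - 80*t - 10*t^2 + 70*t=-54*b^2 + 10*b*t^2 + t*(9*b^2 - 60*b)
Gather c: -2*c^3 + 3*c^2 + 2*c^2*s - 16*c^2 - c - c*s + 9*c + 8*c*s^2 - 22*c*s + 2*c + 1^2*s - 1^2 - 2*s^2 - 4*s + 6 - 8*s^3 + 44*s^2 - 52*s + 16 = -2*c^3 + c^2*(2*s - 13) + c*(8*s^2 - 23*s + 10) - 8*s^3 + 42*s^2 - 55*s + 21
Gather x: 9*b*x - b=9*b*x - b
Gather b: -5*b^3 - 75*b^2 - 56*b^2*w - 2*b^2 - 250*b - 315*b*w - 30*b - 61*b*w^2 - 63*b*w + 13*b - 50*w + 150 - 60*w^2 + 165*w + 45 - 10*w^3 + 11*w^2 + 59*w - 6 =-5*b^3 + b^2*(-56*w - 77) + b*(-61*w^2 - 378*w - 267) - 10*w^3 - 49*w^2 + 174*w + 189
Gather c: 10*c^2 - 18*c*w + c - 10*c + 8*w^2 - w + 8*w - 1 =10*c^2 + c*(-18*w - 9) + 8*w^2 + 7*w - 1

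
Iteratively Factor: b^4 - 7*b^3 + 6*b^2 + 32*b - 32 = (b + 2)*(b^3 - 9*b^2 + 24*b - 16) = (b - 4)*(b + 2)*(b^2 - 5*b + 4) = (b - 4)*(b - 1)*(b + 2)*(b - 4)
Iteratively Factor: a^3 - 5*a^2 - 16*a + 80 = (a - 5)*(a^2 - 16) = (a - 5)*(a + 4)*(a - 4)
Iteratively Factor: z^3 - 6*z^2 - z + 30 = (z + 2)*(z^2 - 8*z + 15) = (z - 5)*(z + 2)*(z - 3)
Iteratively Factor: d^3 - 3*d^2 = (d)*(d^2 - 3*d) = d^2*(d - 3)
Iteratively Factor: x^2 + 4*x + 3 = (x + 1)*(x + 3)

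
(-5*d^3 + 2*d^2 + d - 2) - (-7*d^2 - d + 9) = -5*d^3 + 9*d^2 + 2*d - 11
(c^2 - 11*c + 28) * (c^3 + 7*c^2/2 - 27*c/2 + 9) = c^5 - 15*c^4/2 - 24*c^3 + 511*c^2/2 - 477*c + 252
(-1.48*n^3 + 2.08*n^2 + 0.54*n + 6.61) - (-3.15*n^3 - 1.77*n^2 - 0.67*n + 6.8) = 1.67*n^3 + 3.85*n^2 + 1.21*n - 0.19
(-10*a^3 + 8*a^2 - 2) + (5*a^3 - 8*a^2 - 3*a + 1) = -5*a^3 - 3*a - 1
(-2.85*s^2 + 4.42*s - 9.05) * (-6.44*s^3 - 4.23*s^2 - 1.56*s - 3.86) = 18.354*s^5 - 16.4093*s^4 + 44.0314*s^3 + 42.3873*s^2 - 2.9432*s + 34.933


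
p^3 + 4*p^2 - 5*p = p*(p - 1)*(p + 5)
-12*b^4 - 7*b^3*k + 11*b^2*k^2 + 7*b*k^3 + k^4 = (-b + k)*(b + k)*(3*b + k)*(4*b + k)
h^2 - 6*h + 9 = (h - 3)^2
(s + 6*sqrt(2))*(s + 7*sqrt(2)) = s^2 + 13*sqrt(2)*s + 84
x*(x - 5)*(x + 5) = x^3 - 25*x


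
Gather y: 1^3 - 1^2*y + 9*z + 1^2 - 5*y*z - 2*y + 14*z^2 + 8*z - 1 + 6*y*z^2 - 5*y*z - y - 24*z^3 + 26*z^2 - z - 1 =y*(6*z^2 - 10*z - 4) - 24*z^3 + 40*z^2 + 16*z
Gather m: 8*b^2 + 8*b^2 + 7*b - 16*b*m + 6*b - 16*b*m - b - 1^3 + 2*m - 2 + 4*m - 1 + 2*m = 16*b^2 + 12*b + m*(8 - 32*b) - 4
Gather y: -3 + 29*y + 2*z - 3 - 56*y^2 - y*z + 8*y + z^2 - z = -56*y^2 + y*(37 - z) + z^2 + z - 6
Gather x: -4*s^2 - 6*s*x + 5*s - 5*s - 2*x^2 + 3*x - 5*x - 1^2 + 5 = -4*s^2 - 2*x^2 + x*(-6*s - 2) + 4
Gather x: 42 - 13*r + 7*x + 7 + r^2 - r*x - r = r^2 - 14*r + x*(7 - r) + 49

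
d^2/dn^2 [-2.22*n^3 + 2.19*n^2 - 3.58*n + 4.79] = 4.38 - 13.32*n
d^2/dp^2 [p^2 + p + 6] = 2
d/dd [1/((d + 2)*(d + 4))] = 2*(-d - 3)/(d^4 + 12*d^3 + 52*d^2 + 96*d + 64)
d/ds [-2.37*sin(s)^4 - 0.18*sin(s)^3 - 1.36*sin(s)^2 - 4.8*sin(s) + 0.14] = (-9.83*sin(s) + 2.37*sin(3*s) + 0.27*cos(2*s) - 5.07)*cos(s)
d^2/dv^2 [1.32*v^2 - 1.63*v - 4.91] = 2.64000000000000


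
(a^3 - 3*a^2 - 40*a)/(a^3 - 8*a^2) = (a + 5)/a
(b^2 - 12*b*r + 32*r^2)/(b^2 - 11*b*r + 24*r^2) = (-b + 4*r)/(-b + 3*r)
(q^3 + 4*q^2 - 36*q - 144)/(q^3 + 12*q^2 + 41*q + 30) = (q^2 - 2*q - 24)/(q^2 + 6*q + 5)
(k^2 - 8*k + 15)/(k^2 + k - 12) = (k - 5)/(k + 4)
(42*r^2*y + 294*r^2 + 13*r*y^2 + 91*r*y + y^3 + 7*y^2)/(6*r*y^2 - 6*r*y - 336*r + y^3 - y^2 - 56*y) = (7*r + y)/(y - 8)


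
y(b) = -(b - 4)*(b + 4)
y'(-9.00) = 18.00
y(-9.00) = -65.00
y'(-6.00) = 12.00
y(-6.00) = -20.00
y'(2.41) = -4.82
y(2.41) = 10.19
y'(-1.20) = 2.40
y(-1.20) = 14.56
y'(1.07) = -2.14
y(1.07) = 14.86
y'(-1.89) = 3.78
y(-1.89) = 12.43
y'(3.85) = -7.70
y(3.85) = 1.18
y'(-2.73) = 5.46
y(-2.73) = 8.55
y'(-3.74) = 7.48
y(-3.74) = 2.01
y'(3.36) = -6.72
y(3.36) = 4.71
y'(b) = -2*b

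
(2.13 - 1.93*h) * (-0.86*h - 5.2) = 1.6598*h^2 + 8.2042*h - 11.076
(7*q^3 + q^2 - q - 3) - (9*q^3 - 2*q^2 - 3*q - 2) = -2*q^3 + 3*q^2 + 2*q - 1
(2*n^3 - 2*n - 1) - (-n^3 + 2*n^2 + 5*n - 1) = 3*n^3 - 2*n^2 - 7*n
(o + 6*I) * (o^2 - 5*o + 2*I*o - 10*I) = o^3 - 5*o^2 + 8*I*o^2 - 12*o - 40*I*o + 60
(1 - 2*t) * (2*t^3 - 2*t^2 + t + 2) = -4*t^4 + 6*t^3 - 4*t^2 - 3*t + 2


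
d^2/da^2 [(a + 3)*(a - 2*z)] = 2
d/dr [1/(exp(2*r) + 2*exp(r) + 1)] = -2*(exp(r) + 1)*exp(r)/(exp(2*r) + 2*exp(r) + 1)^2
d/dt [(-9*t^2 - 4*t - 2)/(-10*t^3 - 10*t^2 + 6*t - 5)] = 2*(-45*t^4 - 40*t^3 - 77*t^2 + 25*t + 16)/(100*t^6 + 200*t^5 - 20*t^4 - 20*t^3 + 136*t^2 - 60*t + 25)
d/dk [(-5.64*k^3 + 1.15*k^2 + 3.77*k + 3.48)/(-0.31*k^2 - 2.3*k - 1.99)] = (1.7484*k^4 + 25.944*k^3 + 32.1945*k^2 - 2.4194*k + 0.5017)/(0.0961*k^4 + 1.426*k^3 + 6.5238*k^2 + 9.154*k + 3.9601)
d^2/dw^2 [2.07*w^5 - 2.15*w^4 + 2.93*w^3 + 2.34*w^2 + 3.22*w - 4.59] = 41.4*w^3 - 25.8*w^2 + 17.58*w + 4.68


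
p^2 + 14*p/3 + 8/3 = (p + 2/3)*(p + 4)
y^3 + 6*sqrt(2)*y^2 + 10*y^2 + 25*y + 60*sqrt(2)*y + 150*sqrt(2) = (y + 5)^2*(y + 6*sqrt(2))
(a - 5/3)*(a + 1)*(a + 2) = a^3 + 4*a^2/3 - 3*a - 10/3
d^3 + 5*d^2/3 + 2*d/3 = d*(d + 2/3)*(d + 1)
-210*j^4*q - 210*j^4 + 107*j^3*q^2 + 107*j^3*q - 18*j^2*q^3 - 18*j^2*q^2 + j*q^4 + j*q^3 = (-7*j + q)*(-6*j + q)*(-5*j + q)*(j*q + j)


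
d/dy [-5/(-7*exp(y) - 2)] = -35*exp(y)/(7*exp(y) + 2)^2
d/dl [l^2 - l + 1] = 2*l - 1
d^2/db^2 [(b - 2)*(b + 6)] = 2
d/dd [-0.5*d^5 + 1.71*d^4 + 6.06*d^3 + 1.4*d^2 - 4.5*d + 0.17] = -2.5*d^4 + 6.84*d^3 + 18.18*d^2 + 2.8*d - 4.5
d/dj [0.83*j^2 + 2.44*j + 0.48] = 1.66*j + 2.44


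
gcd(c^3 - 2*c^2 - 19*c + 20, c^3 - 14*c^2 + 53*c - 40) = c^2 - 6*c + 5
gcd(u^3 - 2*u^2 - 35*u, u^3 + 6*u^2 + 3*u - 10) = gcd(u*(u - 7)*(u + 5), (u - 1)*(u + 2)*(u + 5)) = u + 5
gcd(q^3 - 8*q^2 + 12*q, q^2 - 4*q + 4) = q - 2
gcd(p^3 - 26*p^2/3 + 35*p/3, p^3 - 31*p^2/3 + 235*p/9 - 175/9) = p^2 - 26*p/3 + 35/3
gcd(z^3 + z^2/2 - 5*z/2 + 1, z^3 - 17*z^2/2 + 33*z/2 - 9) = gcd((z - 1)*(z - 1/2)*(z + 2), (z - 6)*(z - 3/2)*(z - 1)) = z - 1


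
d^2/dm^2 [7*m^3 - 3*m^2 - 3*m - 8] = 42*m - 6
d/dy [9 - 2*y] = -2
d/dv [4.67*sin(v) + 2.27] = 4.67*cos(v)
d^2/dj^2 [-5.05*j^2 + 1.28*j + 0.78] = -10.1000000000000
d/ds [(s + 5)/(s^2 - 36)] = (s^2 - 2*s*(s + 5) - 36)/(s^2 - 36)^2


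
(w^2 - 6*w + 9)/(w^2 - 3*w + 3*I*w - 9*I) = (w - 3)/(w + 3*I)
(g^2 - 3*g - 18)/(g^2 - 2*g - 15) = (g - 6)/(g - 5)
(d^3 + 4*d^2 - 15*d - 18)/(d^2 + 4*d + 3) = (d^2 + 3*d - 18)/(d + 3)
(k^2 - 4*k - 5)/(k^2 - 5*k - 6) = (k - 5)/(k - 6)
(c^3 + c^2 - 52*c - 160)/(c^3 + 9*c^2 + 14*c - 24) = (c^2 - 3*c - 40)/(c^2 + 5*c - 6)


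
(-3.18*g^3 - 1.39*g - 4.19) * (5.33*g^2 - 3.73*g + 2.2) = -16.9494*g^5 + 11.8614*g^4 - 14.4047*g^3 - 17.148*g^2 + 12.5707*g - 9.218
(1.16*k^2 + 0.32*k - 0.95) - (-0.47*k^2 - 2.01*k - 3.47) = 1.63*k^2 + 2.33*k + 2.52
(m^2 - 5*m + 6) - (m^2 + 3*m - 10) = 16 - 8*m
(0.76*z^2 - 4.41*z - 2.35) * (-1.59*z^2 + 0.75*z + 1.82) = -1.2084*z^4 + 7.5819*z^3 + 1.8122*z^2 - 9.7887*z - 4.277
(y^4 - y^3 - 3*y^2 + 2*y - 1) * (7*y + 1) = 7*y^5 - 6*y^4 - 22*y^3 + 11*y^2 - 5*y - 1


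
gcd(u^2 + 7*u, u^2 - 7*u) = u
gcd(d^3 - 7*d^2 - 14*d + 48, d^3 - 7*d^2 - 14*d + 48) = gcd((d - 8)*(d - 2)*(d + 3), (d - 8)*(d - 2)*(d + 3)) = d^3 - 7*d^2 - 14*d + 48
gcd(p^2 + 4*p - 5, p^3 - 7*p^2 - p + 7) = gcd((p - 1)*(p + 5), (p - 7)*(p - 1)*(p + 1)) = p - 1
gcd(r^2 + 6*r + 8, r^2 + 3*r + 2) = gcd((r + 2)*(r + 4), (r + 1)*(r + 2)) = r + 2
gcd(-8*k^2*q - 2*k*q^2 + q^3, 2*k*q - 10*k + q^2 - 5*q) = 2*k + q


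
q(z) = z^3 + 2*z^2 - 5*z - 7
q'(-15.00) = 610.00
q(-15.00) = -2857.00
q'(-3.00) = 10.00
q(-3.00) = -1.00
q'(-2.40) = 2.68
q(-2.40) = 2.70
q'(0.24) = -3.87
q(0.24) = -8.07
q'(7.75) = 206.19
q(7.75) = 539.86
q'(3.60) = 48.28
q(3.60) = 47.58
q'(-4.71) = 42.71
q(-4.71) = -43.57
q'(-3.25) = 13.69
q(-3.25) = -3.95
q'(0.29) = -3.59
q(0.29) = -8.26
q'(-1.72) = -3.00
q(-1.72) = 2.43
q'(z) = 3*z^2 + 4*z - 5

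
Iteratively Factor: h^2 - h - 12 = (h - 4)*(h + 3)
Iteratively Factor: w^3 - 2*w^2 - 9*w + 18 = (w - 3)*(w^2 + w - 6) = (w - 3)*(w + 3)*(w - 2)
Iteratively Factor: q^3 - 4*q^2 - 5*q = (q - 5)*(q^2 + q) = q*(q - 5)*(q + 1)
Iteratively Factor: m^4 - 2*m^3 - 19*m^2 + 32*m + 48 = (m - 4)*(m^3 + 2*m^2 - 11*m - 12) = (m - 4)*(m + 1)*(m^2 + m - 12) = (m - 4)*(m + 1)*(m + 4)*(m - 3)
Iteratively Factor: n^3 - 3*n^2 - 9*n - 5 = (n + 1)*(n^2 - 4*n - 5) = (n - 5)*(n + 1)*(n + 1)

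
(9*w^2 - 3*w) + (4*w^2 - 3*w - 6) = 13*w^2 - 6*w - 6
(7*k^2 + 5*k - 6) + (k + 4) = 7*k^2 + 6*k - 2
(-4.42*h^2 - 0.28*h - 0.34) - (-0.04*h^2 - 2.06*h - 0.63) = -4.38*h^2 + 1.78*h + 0.29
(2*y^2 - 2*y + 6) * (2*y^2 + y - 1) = 4*y^4 - 2*y^3 + 8*y^2 + 8*y - 6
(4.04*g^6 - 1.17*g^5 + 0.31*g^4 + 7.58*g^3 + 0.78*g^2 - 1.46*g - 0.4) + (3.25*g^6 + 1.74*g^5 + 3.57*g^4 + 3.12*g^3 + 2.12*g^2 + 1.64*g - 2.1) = 7.29*g^6 + 0.57*g^5 + 3.88*g^4 + 10.7*g^3 + 2.9*g^2 + 0.18*g - 2.5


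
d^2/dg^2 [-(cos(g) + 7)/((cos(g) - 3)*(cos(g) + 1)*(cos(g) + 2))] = (148*(1 - cos(g)^2)^2 - 84*sin(g)^6 + 4*cos(g)^7 - 21*cos(g)^6 + 22*cos(g)^5 + 364*cos(g)^3 + 567*cos(g)^2 - 510*cos(g) - 666)/((cos(g) - 3)^3*(cos(g) + 1)^3*(cos(g) + 2)^3)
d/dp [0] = 0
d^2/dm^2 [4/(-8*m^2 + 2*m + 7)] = 32*(-16*m^2 + 4*m + (8*m - 1)^2 + 14)/(-8*m^2 + 2*m + 7)^3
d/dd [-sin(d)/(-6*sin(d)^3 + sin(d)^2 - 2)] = (-12*sin(d)^3 + sin(d)^2 + 2)*cos(d)/(6*sin(d)^3 - sin(d)^2 + 2)^2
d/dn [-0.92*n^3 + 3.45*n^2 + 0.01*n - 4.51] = -2.76*n^2 + 6.9*n + 0.01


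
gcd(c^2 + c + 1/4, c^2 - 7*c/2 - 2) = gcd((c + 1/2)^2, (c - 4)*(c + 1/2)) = c + 1/2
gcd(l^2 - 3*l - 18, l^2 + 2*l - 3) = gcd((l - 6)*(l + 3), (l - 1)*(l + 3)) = l + 3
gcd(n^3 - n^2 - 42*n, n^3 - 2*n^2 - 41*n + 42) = n^2 - n - 42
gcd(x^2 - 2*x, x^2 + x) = x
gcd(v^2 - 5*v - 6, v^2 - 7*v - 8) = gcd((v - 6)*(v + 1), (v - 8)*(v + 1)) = v + 1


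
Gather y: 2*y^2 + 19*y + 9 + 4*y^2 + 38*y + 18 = 6*y^2 + 57*y + 27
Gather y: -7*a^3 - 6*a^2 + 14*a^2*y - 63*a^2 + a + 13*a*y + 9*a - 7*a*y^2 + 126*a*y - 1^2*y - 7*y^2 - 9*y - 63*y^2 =-7*a^3 - 69*a^2 + 10*a + y^2*(-7*a - 70) + y*(14*a^2 + 139*a - 10)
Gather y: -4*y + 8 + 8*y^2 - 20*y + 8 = 8*y^2 - 24*y + 16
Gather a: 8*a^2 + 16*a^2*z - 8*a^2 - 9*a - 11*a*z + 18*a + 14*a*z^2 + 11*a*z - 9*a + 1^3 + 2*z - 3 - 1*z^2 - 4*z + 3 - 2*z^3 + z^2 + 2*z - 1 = 16*a^2*z + 14*a*z^2 - 2*z^3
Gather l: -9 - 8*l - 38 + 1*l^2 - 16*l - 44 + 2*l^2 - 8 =3*l^2 - 24*l - 99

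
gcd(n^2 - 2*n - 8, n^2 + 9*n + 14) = n + 2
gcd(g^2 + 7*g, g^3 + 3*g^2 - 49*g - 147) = g + 7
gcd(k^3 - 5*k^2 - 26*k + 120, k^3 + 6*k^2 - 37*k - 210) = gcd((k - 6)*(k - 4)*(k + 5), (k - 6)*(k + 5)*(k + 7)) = k^2 - k - 30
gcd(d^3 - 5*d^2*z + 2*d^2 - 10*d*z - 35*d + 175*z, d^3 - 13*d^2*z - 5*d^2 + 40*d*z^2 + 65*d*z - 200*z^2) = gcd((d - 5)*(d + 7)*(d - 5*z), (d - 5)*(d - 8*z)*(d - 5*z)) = -d^2 + 5*d*z + 5*d - 25*z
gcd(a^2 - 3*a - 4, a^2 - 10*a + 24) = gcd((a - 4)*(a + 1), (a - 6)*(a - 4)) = a - 4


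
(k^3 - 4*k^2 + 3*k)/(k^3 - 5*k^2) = (k^2 - 4*k + 3)/(k*(k - 5))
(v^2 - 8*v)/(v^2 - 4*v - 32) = v/(v + 4)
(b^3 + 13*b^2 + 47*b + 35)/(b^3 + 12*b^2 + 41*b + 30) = (b + 7)/(b + 6)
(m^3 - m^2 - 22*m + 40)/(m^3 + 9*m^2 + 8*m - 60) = (m - 4)/(m + 6)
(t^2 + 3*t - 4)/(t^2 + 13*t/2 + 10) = 2*(t - 1)/(2*t + 5)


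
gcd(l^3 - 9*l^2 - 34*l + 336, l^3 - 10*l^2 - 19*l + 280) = l^2 - 15*l + 56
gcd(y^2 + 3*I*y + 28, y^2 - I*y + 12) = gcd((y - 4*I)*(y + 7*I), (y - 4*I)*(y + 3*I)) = y - 4*I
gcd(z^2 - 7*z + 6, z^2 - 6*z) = z - 6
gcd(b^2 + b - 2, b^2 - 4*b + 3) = b - 1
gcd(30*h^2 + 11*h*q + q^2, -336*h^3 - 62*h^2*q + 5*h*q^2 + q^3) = 6*h + q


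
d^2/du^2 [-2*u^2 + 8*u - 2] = -4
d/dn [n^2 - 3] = 2*n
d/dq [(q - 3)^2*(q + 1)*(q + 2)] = 4*q^3 - 9*q^2 - 14*q + 15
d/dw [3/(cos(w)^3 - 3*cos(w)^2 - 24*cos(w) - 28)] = 9*(cos(w) - 4)*sin(w)/((cos(w) - 7)^2*(cos(w) + 2)^3)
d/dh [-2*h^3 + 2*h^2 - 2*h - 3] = -6*h^2 + 4*h - 2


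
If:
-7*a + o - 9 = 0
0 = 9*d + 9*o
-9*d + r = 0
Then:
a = -r/63 - 9/7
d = r/9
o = -r/9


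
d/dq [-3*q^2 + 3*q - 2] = 3 - 6*q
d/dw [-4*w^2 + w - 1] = 1 - 8*w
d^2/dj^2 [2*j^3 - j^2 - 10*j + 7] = 12*j - 2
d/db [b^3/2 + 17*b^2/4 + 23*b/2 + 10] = 3*b^2/2 + 17*b/2 + 23/2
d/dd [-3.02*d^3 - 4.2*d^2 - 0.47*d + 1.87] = -9.06*d^2 - 8.4*d - 0.47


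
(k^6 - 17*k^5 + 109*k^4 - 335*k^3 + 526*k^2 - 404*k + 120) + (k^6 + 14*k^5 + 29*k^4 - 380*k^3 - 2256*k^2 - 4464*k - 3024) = 2*k^6 - 3*k^5 + 138*k^4 - 715*k^3 - 1730*k^2 - 4868*k - 2904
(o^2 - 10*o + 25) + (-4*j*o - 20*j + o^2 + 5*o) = -4*j*o - 20*j + 2*o^2 - 5*o + 25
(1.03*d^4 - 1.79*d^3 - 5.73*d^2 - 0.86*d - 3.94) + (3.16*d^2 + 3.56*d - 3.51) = 1.03*d^4 - 1.79*d^3 - 2.57*d^2 + 2.7*d - 7.45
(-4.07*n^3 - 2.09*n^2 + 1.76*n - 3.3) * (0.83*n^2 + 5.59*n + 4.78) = -3.3781*n^5 - 24.486*n^4 - 29.6769*n^3 - 2.8908*n^2 - 10.0342*n - 15.774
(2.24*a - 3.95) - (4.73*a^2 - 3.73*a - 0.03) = -4.73*a^2 + 5.97*a - 3.92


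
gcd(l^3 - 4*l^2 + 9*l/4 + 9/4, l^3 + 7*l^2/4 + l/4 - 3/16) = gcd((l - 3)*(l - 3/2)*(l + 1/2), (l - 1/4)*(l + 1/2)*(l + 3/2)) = l + 1/2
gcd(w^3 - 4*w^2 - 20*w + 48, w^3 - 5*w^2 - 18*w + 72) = w^2 - 2*w - 24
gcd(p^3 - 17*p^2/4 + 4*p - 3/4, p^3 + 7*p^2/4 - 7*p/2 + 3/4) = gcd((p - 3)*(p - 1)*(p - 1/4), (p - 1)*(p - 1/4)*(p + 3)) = p^2 - 5*p/4 + 1/4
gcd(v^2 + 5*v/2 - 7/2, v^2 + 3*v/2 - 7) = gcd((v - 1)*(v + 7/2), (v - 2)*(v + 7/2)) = v + 7/2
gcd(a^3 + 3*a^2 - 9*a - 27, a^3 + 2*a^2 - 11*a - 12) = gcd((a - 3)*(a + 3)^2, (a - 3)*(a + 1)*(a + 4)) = a - 3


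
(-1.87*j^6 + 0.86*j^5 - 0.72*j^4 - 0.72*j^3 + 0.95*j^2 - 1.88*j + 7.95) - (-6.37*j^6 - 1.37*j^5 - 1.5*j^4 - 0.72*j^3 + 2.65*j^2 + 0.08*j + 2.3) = 4.5*j^6 + 2.23*j^5 + 0.78*j^4 - 1.7*j^2 - 1.96*j + 5.65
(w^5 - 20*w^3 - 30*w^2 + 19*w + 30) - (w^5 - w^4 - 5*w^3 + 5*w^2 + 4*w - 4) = w^4 - 15*w^3 - 35*w^2 + 15*w + 34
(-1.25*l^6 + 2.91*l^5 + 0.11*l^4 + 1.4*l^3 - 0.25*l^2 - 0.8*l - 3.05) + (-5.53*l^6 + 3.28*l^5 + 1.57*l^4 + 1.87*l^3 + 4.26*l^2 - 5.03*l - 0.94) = -6.78*l^6 + 6.19*l^5 + 1.68*l^4 + 3.27*l^3 + 4.01*l^2 - 5.83*l - 3.99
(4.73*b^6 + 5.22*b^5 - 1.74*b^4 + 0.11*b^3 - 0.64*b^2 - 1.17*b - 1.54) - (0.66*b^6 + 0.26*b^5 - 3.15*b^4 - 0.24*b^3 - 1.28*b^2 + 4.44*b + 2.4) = 4.07*b^6 + 4.96*b^5 + 1.41*b^4 + 0.35*b^3 + 0.64*b^2 - 5.61*b - 3.94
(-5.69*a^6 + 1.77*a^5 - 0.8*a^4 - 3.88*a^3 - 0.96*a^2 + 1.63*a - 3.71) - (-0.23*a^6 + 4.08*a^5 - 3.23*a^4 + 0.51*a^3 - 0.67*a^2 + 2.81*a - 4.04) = -5.46*a^6 - 2.31*a^5 + 2.43*a^4 - 4.39*a^3 - 0.29*a^2 - 1.18*a + 0.33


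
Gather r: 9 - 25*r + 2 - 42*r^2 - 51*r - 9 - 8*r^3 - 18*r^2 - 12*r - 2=-8*r^3 - 60*r^2 - 88*r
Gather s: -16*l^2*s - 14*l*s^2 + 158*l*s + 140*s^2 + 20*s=s^2*(140 - 14*l) + s*(-16*l^2 + 158*l + 20)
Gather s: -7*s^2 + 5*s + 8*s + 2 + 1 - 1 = -7*s^2 + 13*s + 2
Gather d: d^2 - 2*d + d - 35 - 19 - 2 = d^2 - d - 56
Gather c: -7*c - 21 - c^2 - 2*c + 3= -c^2 - 9*c - 18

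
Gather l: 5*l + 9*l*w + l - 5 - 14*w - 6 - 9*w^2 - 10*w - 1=l*(9*w + 6) - 9*w^2 - 24*w - 12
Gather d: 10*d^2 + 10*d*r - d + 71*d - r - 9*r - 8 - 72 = 10*d^2 + d*(10*r + 70) - 10*r - 80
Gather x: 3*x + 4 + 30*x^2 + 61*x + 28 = 30*x^2 + 64*x + 32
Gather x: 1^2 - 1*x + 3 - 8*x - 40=-9*x - 36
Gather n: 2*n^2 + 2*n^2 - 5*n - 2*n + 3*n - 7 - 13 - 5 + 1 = 4*n^2 - 4*n - 24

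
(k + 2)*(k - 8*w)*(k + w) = k^3 - 7*k^2*w + 2*k^2 - 8*k*w^2 - 14*k*w - 16*w^2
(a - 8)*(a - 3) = a^2 - 11*a + 24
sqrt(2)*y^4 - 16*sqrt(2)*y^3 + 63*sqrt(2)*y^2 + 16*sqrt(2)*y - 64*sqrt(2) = (y - 8)^2*(y - 1)*(sqrt(2)*y + sqrt(2))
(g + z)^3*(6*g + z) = 6*g^4 + 19*g^3*z + 21*g^2*z^2 + 9*g*z^3 + z^4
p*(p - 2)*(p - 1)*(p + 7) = p^4 + 4*p^3 - 19*p^2 + 14*p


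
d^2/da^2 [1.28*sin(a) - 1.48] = -1.28*sin(a)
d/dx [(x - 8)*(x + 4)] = 2*x - 4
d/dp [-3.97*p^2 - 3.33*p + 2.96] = -7.94*p - 3.33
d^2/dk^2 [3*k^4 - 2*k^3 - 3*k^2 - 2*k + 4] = 36*k^2 - 12*k - 6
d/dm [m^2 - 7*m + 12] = 2*m - 7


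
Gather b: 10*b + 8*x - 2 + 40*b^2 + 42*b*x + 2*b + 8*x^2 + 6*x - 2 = 40*b^2 + b*(42*x + 12) + 8*x^2 + 14*x - 4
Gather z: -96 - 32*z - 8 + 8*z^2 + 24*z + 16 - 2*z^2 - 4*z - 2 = 6*z^2 - 12*z - 90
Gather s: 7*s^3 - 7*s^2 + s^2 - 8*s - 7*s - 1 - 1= 7*s^3 - 6*s^2 - 15*s - 2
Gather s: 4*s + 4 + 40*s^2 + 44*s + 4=40*s^2 + 48*s + 8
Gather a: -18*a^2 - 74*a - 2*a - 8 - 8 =-18*a^2 - 76*a - 16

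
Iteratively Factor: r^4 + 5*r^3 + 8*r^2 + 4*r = (r)*(r^3 + 5*r^2 + 8*r + 4) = r*(r + 1)*(r^2 + 4*r + 4) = r*(r + 1)*(r + 2)*(r + 2)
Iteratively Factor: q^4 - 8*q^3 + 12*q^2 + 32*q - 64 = (q + 2)*(q^3 - 10*q^2 + 32*q - 32) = (q - 4)*(q + 2)*(q^2 - 6*q + 8) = (q - 4)^2*(q + 2)*(q - 2)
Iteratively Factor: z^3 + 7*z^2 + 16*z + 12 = (z + 2)*(z^2 + 5*z + 6) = (z + 2)*(z + 3)*(z + 2)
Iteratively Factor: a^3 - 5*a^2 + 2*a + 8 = (a + 1)*(a^2 - 6*a + 8) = (a - 4)*(a + 1)*(a - 2)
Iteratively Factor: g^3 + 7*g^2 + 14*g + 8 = (g + 4)*(g^2 + 3*g + 2) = (g + 2)*(g + 4)*(g + 1)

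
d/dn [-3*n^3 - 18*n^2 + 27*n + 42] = -9*n^2 - 36*n + 27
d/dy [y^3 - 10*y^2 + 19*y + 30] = 3*y^2 - 20*y + 19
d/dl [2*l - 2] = 2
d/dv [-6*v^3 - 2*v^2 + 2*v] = -18*v^2 - 4*v + 2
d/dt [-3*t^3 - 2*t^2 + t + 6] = -9*t^2 - 4*t + 1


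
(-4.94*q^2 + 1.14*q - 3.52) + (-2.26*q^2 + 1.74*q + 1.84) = -7.2*q^2 + 2.88*q - 1.68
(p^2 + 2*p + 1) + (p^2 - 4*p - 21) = 2*p^2 - 2*p - 20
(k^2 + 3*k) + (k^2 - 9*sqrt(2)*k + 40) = 2*k^2 - 9*sqrt(2)*k + 3*k + 40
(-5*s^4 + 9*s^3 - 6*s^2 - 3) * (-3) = 15*s^4 - 27*s^3 + 18*s^2 + 9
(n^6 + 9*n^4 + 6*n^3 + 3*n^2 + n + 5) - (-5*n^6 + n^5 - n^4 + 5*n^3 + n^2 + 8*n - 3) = 6*n^6 - n^5 + 10*n^4 + n^3 + 2*n^2 - 7*n + 8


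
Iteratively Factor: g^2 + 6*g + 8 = (g + 4)*(g + 2)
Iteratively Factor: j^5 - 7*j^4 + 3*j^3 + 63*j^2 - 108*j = (j - 4)*(j^4 - 3*j^3 - 9*j^2 + 27*j) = (j - 4)*(j + 3)*(j^3 - 6*j^2 + 9*j) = (j - 4)*(j - 3)*(j + 3)*(j^2 - 3*j) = (j - 4)*(j - 3)^2*(j + 3)*(j)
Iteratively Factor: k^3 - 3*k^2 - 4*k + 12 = (k + 2)*(k^2 - 5*k + 6) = (k - 2)*(k + 2)*(k - 3)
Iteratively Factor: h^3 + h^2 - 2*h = (h - 1)*(h^2 + 2*h) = (h - 1)*(h + 2)*(h)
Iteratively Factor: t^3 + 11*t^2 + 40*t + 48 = (t + 4)*(t^2 + 7*t + 12) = (t + 3)*(t + 4)*(t + 4)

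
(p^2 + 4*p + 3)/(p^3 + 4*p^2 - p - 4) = (p + 3)/(p^2 + 3*p - 4)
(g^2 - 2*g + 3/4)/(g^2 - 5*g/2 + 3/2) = (g - 1/2)/(g - 1)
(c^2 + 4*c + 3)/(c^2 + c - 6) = (c + 1)/(c - 2)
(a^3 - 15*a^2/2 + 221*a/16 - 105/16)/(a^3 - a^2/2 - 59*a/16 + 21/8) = (a - 5)/(a + 2)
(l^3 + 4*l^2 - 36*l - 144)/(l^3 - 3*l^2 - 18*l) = (l^2 + 10*l + 24)/(l*(l + 3))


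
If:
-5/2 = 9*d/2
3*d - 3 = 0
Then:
No Solution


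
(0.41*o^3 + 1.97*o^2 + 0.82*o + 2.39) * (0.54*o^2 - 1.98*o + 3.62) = 0.2214*o^5 + 0.252*o^4 - 1.9736*o^3 + 6.7984*o^2 - 1.7638*o + 8.6518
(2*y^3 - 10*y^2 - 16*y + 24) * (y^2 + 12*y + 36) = 2*y^5 + 14*y^4 - 64*y^3 - 528*y^2 - 288*y + 864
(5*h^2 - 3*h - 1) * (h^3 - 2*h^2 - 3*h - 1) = 5*h^5 - 13*h^4 - 10*h^3 + 6*h^2 + 6*h + 1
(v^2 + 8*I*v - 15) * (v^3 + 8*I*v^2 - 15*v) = v^5 + 16*I*v^4 - 94*v^3 - 240*I*v^2 + 225*v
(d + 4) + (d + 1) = 2*d + 5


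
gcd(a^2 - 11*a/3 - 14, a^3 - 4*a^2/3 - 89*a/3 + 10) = a - 6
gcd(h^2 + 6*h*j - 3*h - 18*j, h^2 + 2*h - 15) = h - 3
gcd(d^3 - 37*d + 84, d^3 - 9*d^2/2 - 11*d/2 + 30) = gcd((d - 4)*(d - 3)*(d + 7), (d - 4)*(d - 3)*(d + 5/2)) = d^2 - 7*d + 12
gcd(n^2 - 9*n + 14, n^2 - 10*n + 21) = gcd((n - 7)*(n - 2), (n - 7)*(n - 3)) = n - 7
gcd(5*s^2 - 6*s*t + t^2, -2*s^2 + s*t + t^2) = s - t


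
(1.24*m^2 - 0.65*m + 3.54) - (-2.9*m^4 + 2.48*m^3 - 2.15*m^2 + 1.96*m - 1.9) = 2.9*m^4 - 2.48*m^3 + 3.39*m^2 - 2.61*m + 5.44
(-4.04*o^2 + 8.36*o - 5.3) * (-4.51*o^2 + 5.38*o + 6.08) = 18.2204*o^4 - 59.4388*o^3 + 44.3166*o^2 + 22.3148*o - 32.224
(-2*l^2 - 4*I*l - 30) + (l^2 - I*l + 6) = -l^2 - 5*I*l - 24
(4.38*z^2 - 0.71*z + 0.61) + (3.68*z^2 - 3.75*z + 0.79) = 8.06*z^2 - 4.46*z + 1.4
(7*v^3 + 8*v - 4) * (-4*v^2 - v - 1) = -28*v^5 - 7*v^4 - 39*v^3 + 8*v^2 - 4*v + 4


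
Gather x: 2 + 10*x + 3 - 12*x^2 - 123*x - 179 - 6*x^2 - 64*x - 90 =-18*x^2 - 177*x - 264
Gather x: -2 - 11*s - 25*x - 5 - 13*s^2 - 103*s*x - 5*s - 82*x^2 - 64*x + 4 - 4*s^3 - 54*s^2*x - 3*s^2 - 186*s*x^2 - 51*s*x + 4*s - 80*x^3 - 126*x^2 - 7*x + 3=-4*s^3 - 16*s^2 - 12*s - 80*x^3 + x^2*(-186*s - 208) + x*(-54*s^2 - 154*s - 96)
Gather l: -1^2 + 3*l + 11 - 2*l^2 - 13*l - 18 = -2*l^2 - 10*l - 8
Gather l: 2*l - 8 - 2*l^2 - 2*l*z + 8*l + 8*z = -2*l^2 + l*(10 - 2*z) + 8*z - 8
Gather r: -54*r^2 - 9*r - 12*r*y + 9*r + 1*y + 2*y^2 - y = -54*r^2 - 12*r*y + 2*y^2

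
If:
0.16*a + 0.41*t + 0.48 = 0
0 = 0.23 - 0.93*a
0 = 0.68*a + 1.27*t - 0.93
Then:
No Solution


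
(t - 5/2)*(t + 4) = t^2 + 3*t/2 - 10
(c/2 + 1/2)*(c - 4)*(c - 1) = c^3/2 - 2*c^2 - c/2 + 2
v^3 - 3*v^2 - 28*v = v*(v - 7)*(v + 4)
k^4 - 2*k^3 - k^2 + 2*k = k*(k - 2)*(k - 1)*(k + 1)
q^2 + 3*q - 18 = (q - 3)*(q + 6)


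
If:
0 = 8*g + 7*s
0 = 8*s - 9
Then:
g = -63/64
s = 9/8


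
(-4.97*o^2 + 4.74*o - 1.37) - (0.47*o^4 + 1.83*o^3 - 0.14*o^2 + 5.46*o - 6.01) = -0.47*o^4 - 1.83*o^3 - 4.83*o^2 - 0.72*o + 4.64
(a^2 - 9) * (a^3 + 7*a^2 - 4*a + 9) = a^5 + 7*a^4 - 13*a^3 - 54*a^2 + 36*a - 81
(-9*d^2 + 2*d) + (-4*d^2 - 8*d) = -13*d^2 - 6*d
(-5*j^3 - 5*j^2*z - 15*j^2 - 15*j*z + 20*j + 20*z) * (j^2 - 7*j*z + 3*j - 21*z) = -5*j^5 + 30*j^4*z - 30*j^4 + 35*j^3*z^2 + 180*j^3*z - 25*j^3 + 210*j^2*z^2 + 150*j^2*z + 60*j^2 + 175*j*z^2 - 360*j*z - 420*z^2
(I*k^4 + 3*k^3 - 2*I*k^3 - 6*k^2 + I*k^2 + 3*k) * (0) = 0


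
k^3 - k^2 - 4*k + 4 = (k - 2)*(k - 1)*(k + 2)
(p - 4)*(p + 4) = p^2 - 16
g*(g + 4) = g^2 + 4*g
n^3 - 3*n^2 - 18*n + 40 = (n - 5)*(n - 2)*(n + 4)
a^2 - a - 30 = (a - 6)*(a + 5)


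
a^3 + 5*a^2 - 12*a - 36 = (a - 3)*(a + 2)*(a + 6)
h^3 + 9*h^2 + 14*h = h*(h + 2)*(h + 7)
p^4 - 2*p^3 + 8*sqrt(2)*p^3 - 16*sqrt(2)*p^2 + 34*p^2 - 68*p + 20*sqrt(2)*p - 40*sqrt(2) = (p - 2)*(p + sqrt(2))*(p + 2*sqrt(2))*(p + 5*sqrt(2))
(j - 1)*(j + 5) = j^2 + 4*j - 5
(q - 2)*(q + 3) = q^2 + q - 6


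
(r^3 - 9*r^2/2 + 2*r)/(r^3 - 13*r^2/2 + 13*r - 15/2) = r*(2*r^2 - 9*r + 4)/(2*r^3 - 13*r^2 + 26*r - 15)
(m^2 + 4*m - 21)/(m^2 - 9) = (m + 7)/(m + 3)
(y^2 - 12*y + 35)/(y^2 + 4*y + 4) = (y^2 - 12*y + 35)/(y^2 + 4*y + 4)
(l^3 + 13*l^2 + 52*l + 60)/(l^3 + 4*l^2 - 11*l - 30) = (l + 6)/(l - 3)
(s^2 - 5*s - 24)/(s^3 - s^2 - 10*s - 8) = (-s^2 + 5*s + 24)/(-s^3 + s^2 + 10*s + 8)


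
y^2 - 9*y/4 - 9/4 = (y - 3)*(y + 3/4)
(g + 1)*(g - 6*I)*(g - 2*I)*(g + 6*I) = g^4 + g^3 - 2*I*g^3 + 36*g^2 - 2*I*g^2 + 36*g - 72*I*g - 72*I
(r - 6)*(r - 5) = r^2 - 11*r + 30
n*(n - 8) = n^2 - 8*n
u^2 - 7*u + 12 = (u - 4)*(u - 3)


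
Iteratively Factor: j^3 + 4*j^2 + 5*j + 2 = (j + 1)*(j^2 + 3*j + 2) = (j + 1)^2*(j + 2)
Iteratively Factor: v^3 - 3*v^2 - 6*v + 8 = (v - 1)*(v^2 - 2*v - 8) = (v - 1)*(v + 2)*(v - 4)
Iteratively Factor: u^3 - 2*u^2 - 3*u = (u)*(u^2 - 2*u - 3) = u*(u - 3)*(u + 1)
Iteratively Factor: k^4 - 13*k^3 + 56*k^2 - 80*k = (k)*(k^3 - 13*k^2 + 56*k - 80) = k*(k - 4)*(k^2 - 9*k + 20) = k*(k - 5)*(k - 4)*(k - 4)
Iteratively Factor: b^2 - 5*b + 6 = (b - 2)*(b - 3)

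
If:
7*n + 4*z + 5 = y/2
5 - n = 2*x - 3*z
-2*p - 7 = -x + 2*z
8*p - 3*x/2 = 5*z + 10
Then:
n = -37*z/5 - 127/5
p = 8*z/5 + 41/10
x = 26*z/5 + 76/5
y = -478*z/5 - 1728/5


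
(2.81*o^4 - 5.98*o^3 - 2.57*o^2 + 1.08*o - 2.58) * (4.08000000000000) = 11.4648*o^4 - 24.3984*o^3 - 10.4856*o^2 + 4.4064*o - 10.5264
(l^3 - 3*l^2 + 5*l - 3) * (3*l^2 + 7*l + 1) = 3*l^5 - 2*l^4 - 5*l^3 + 23*l^2 - 16*l - 3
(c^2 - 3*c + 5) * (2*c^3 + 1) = 2*c^5 - 6*c^4 + 10*c^3 + c^2 - 3*c + 5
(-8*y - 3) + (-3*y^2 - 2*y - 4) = -3*y^2 - 10*y - 7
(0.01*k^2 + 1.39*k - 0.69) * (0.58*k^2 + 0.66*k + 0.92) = 0.0058*k^4 + 0.8128*k^3 + 0.5264*k^2 + 0.8234*k - 0.6348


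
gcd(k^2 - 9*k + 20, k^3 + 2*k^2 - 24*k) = k - 4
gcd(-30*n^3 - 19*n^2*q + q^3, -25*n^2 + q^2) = -5*n + q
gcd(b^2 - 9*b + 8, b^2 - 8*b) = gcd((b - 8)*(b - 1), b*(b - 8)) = b - 8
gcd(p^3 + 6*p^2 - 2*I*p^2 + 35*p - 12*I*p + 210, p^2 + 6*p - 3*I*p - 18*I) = p + 6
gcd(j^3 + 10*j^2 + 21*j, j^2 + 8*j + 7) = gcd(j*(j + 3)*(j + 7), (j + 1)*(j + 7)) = j + 7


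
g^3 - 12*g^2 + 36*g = g*(g - 6)^2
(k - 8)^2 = k^2 - 16*k + 64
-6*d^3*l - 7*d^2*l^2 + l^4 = l*(-3*d + l)*(d + l)*(2*d + l)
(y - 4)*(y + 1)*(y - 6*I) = y^3 - 3*y^2 - 6*I*y^2 - 4*y + 18*I*y + 24*I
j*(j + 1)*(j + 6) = j^3 + 7*j^2 + 6*j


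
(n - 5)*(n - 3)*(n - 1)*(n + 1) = n^4 - 8*n^3 + 14*n^2 + 8*n - 15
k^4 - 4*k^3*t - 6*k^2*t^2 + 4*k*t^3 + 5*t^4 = (k - 5*t)*(k - t)*(k + t)^2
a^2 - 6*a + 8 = (a - 4)*(a - 2)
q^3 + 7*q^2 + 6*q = q*(q + 1)*(q + 6)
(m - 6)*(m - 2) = m^2 - 8*m + 12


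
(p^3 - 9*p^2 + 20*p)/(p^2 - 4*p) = p - 5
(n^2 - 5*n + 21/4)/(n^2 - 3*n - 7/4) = (2*n - 3)/(2*n + 1)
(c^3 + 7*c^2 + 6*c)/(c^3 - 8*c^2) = (c^2 + 7*c + 6)/(c*(c - 8))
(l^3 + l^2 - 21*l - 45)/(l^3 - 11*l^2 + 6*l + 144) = (l^2 - 2*l - 15)/(l^2 - 14*l + 48)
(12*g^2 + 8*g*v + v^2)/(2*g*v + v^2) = (6*g + v)/v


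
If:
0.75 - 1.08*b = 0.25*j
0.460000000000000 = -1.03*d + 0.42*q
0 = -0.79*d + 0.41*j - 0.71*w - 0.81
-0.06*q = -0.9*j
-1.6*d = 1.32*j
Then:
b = 0.68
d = -0.05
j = 0.06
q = 0.97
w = -1.04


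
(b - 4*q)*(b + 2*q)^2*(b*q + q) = b^4*q + b^3*q - 12*b^2*q^3 - 16*b*q^4 - 12*b*q^3 - 16*q^4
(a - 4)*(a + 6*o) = a^2 + 6*a*o - 4*a - 24*o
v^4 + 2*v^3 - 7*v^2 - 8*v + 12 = (v - 2)*(v - 1)*(v + 2)*(v + 3)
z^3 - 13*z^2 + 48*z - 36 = (z - 6)^2*(z - 1)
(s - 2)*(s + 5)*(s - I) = s^3 + 3*s^2 - I*s^2 - 10*s - 3*I*s + 10*I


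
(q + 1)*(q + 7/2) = q^2 + 9*q/2 + 7/2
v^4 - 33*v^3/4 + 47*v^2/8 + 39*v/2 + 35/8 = (v - 7)*(v - 5/2)*(v + 1/4)*(v + 1)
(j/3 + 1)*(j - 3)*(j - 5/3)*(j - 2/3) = j^4/3 - 7*j^3/9 - 71*j^2/27 + 7*j - 10/3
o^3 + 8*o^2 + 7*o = o*(o + 1)*(o + 7)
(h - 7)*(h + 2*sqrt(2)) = h^2 - 7*h + 2*sqrt(2)*h - 14*sqrt(2)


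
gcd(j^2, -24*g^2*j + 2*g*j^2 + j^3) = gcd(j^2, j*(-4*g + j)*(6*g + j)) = j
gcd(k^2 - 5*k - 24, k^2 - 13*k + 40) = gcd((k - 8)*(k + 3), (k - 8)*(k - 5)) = k - 8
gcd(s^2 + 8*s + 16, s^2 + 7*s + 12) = s + 4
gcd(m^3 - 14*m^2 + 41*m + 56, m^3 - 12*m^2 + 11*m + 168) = m^2 - 15*m + 56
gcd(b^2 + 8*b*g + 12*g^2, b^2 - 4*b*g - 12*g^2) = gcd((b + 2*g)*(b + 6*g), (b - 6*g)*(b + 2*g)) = b + 2*g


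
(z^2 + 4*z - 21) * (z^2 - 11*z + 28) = z^4 - 7*z^3 - 37*z^2 + 343*z - 588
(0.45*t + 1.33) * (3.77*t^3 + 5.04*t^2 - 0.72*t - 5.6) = 1.6965*t^4 + 7.2821*t^3 + 6.3792*t^2 - 3.4776*t - 7.448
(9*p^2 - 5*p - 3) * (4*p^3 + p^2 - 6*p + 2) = 36*p^5 - 11*p^4 - 71*p^3 + 45*p^2 + 8*p - 6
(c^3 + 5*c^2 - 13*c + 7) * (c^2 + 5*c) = c^5 + 10*c^4 + 12*c^3 - 58*c^2 + 35*c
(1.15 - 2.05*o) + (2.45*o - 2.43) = 0.4*o - 1.28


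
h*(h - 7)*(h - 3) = h^3 - 10*h^2 + 21*h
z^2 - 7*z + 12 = (z - 4)*(z - 3)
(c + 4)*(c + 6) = c^2 + 10*c + 24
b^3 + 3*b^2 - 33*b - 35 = (b - 5)*(b + 1)*(b + 7)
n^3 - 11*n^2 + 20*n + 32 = (n - 8)*(n - 4)*(n + 1)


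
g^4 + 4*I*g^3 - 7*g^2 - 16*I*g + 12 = (g - 2)*(g + 2)*(g + I)*(g + 3*I)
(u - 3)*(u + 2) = u^2 - u - 6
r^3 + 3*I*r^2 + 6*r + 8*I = (r - 2*I)*(r + I)*(r + 4*I)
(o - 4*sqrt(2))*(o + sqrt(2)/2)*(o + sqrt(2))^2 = o^4 - 3*sqrt(2)*o^3/2 - 16*o^2 - 15*sqrt(2)*o - 8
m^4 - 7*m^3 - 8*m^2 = m^2*(m - 8)*(m + 1)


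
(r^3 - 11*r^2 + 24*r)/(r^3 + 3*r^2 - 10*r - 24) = r*(r - 8)/(r^2 + 6*r + 8)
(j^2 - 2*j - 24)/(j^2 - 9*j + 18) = (j + 4)/(j - 3)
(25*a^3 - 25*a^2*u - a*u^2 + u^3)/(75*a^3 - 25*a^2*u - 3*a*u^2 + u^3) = (-a + u)/(-3*a + u)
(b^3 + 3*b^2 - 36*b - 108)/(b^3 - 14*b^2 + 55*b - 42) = (b^2 + 9*b + 18)/(b^2 - 8*b + 7)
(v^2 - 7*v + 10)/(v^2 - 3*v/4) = 4*(v^2 - 7*v + 10)/(v*(4*v - 3))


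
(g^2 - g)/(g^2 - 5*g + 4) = g/(g - 4)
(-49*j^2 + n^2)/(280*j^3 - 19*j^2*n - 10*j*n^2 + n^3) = (-7*j - n)/(40*j^2 + 3*j*n - n^2)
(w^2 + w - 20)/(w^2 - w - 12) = (w + 5)/(w + 3)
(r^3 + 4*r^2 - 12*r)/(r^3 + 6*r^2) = (r - 2)/r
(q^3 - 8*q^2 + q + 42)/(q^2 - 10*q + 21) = q + 2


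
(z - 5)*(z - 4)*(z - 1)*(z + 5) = z^4 - 5*z^3 - 21*z^2 + 125*z - 100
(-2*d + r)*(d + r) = -2*d^2 - d*r + r^2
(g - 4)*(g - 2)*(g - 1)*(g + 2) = g^4 - 5*g^3 + 20*g - 16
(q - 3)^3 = q^3 - 9*q^2 + 27*q - 27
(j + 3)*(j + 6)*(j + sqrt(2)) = j^3 + sqrt(2)*j^2 + 9*j^2 + 9*sqrt(2)*j + 18*j + 18*sqrt(2)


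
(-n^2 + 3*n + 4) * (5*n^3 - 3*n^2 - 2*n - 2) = -5*n^5 + 18*n^4 + 13*n^3 - 16*n^2 - 14*n - 8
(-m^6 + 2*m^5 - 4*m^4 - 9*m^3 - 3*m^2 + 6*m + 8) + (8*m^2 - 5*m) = -m^6 + 2*m^5 - 4*m^4 - 9*m^3 + 5*m^2 + m + 8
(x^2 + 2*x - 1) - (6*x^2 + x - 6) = -5*x^2 + x + 5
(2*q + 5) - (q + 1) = q + 4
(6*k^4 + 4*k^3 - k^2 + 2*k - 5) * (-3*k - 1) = -18*k^5 - 18*k^4 - k^3 - 5*k^2 + 13*k + 5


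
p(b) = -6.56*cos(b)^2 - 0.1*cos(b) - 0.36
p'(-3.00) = 1.82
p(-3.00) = -6.69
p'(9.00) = -4.89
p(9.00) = -5.71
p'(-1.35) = -2.90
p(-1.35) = -0.70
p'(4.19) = 5.59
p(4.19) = -1.94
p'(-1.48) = -1.28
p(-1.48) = -0.42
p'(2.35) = -6.49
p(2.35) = -3.53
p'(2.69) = -5.11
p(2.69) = -5.58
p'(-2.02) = 5.04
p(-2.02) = -1.55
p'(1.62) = -0.54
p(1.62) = -0.37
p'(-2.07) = 5.43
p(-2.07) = -1.82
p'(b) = 13.12*sin(b)*cos(b) + 0.1*sin(b) = (13.12*cos(b) + 0.1)*sin(b)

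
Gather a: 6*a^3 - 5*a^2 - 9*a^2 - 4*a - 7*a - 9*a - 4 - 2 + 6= 6*a^3 - 14*a^2 - 20*a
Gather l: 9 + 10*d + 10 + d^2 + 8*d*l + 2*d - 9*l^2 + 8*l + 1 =d^2 + 12*d - 9*l^2 + l*(8*d + 8) + 20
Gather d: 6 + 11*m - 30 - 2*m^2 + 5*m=-2*m^2 + 16*m - 24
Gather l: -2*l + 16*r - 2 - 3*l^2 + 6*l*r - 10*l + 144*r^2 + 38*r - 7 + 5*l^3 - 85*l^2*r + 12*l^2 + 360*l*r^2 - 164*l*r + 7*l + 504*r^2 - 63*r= 5*l^3 + l^2*(9 - 85*r) + l*(360*r^2 - 158*r - 5) + 648*r^2 - 9*r - 9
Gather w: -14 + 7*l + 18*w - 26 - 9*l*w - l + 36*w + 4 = 6*l + w*(54 - 9*l) - 36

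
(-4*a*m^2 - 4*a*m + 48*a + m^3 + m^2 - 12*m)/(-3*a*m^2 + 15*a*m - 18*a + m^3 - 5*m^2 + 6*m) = (4*a*m + 16*a - m^2 - 4*m)/(3*a*m - 6*a - m^2 + 2*m)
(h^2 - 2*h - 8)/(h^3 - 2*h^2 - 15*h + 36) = (h^2 - 2*h - 8)/(h^3 - 2*h^2 - 15*h + 36)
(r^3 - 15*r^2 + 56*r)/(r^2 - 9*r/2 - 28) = 2*r*(r - 7)/(2*r + 7)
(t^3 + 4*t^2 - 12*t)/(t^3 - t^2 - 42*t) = (t - 2)/(t - 7)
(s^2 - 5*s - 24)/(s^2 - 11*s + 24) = (s + 3)/(s - 3)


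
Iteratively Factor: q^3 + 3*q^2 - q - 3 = (q - 1)*(q^2 + 4*q + 3) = (q - 1)*(q + 1)*(q + 3)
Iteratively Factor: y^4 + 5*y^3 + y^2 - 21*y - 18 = (y + 3)*(y^3 + 2*y^2 - 5*y - 6) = (y + 1)*(y + 3)*(y^2 + y - 6) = (y - 2)*(y + 1)*(y + 3)*(y + 3)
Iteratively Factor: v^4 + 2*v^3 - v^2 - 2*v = (v)*(v^3 + 2*v^2 - v - 2) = v*(v + 1)*(v^2 + v - 2) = v*(v - 1)*(v + 1)*(v + 2)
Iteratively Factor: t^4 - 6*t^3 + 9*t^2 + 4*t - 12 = (t + 1)*(t^3 - 7*t^2 + 16*t - 12) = (t - 2)*(t + 1)*(t^2 - 5*t + 6) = (t - 2)^2*(t + 1)*(t - 3)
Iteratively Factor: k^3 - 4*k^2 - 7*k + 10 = (k - 5)*(k^2 + k - 2) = (k - 5)*(k - 1)*(k + 2)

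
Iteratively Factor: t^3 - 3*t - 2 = (t + 1)*(t^2 - t - 2) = (t - 2)*(t + 1)*(t + 1)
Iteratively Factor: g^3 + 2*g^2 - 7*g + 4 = (g - 1)*(g^2 + 3*g - 4) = (g - 1)^2*(g + 4)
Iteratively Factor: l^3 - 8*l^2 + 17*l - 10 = (l - 1)*(l^2 - 7*l + 10) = (l - 2)*(l - 1)*(l - 5)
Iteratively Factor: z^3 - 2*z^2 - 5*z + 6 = (z + 2)*(z^2 - 4*z + 3) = (z - 1)*(z + 2)*(z - 3)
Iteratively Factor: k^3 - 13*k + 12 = (k - 3)*(k^2 + 3*k - 4) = (k - 3)*(k + 4)*(k - 1)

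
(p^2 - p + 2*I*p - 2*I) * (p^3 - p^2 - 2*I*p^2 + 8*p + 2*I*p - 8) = p^5 - 2*p^4 + 13*p^3 - 24*p^2 + 16*I*p^2 + 12*p - 32*I*p + 16*I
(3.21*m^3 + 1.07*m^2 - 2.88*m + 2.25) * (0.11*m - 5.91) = 0.3531*m^4 - 18.8534*m^3 - 6.6405*m^2 + 17.2683*m - 13.2975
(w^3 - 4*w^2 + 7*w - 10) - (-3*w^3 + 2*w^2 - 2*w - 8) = 4*w^3 - 6*w^2 + 9*w - 2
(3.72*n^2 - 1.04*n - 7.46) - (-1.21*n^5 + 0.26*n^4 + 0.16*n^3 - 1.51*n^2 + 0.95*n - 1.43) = 1.21*n^5 - 0.26*n^4 - 0.16*n^3 + 5.23*n^2 - 1.99*n - 6.03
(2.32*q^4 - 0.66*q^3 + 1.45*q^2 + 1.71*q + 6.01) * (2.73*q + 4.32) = 6.3336*q^5 + 8.2206*q^4 + 1.1073*q^3 + 10.9323*q^2 + 23.7945*q + 25.9632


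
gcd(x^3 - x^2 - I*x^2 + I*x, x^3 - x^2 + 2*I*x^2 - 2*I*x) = x^2 - x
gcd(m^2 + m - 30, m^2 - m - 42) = m + 6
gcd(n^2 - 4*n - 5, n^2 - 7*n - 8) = n + 1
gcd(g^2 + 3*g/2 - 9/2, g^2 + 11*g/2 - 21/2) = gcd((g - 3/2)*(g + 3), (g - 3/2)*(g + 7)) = g - 3/2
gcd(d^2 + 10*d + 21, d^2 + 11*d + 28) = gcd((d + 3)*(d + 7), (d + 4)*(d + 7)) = d + 7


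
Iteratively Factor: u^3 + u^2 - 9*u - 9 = (u + 3)*(u^2 - 2*u - 3) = (u - 3)*(u + 3)*(u + 1)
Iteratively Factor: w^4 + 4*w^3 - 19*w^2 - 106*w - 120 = (w + 2)*(w^3 + 2*w^2 - 23*w - 60) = (w + 2)*(w + 4)*(w^2 - 2*w - 15) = (w + 2)*(w + 3)*(w + 4)*(w - 5)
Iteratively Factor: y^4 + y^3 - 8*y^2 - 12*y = (y + 2)*(y^3 - y^2 - 6*y) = y*(y + 2)*(y^2 - y - 6) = y*(y + 2)^2*(y - 3)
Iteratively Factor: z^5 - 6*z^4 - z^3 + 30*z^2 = (z - 3)*(z^4 - 3*z^3 - 10*z^2) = (z - 5)*(z - 3)*(z^3 + 2*z^2) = (z - 5)*(z - 3)*(z + 2)*(z^2) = z*(z - 5)*(z - 3)*(z + 2)*(z)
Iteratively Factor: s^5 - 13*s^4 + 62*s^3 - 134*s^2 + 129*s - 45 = (s - 3)*(s^4 - 10*s^3 + 32*s^2 - 38*s + 15) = (s - 5)*(s - 3)*(s^3 - 5*s^2 + 7*s - 3) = (s - 5)*(s - 3)^2*(s^2 - 2*s + 1) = (s - 5)*(s - 3)^2*(s - 1)*(s - 1)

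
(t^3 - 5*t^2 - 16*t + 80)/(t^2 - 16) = t - 5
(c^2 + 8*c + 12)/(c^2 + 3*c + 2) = (c + 6)/(c + 1)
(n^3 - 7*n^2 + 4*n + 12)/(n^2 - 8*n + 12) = n + 1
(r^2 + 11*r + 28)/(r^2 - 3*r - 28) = (r + 7)/(r - 7)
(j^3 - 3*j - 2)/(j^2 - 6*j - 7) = (j^2 - j - 2)/(j - 7)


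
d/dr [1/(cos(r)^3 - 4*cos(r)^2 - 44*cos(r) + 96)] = (3*cos(r)^2 - 8*cos(r) - 44)*sin(r)/(cos(r)^3 - 4*cos(r)^2 - 44*cos(r) + 96)^2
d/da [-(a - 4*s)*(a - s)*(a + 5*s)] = -3*a^2 + 21*s^2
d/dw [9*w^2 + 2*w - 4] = 18*w + 2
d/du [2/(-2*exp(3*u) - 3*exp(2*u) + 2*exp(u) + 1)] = (12*exp(2*u) + 12*exp(u) - 4)*exp(u)/(2*exp(3*u) + 3*exp(2*u) - 2*exp(u) - 1)^2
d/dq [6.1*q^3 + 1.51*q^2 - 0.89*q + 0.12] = 18.3*q^2 + 3.02*q - 0.89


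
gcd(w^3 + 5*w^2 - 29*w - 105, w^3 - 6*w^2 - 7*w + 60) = w^2 - 2*w - 15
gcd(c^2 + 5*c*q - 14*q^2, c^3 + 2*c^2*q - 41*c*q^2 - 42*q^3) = c + 7*q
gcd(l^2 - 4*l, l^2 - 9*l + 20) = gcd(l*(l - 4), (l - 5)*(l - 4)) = l - 4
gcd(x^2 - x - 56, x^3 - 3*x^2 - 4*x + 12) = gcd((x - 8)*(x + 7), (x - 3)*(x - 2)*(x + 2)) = 1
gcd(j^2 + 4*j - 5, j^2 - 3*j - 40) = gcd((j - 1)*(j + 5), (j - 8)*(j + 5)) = j + 5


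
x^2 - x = x*(x - 1)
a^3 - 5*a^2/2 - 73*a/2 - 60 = (a - 8)*(a + 5/2)*(a + 3)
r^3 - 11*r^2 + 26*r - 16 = (r - 8)*(r - 2)*(r - 1)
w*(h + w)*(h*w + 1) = h^2*w^2 + h*w^3 + h*w + w^2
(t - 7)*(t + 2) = t^2 - 5*t - 14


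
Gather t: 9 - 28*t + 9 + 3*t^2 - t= 3*t^2 - 29*t + 18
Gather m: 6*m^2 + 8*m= 6*m^2 + 8*m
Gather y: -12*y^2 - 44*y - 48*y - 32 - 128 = -12*y^2 - 92*y - 160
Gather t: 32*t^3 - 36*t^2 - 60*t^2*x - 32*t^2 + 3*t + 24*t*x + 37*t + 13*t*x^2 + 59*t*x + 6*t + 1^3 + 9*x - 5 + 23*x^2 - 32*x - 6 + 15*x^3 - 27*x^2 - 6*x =32*t^3 + t^2*(-60*x - 68) + t*(13*x^2 + 83*x + 46) + 15*x^3 - 4*x^2 - 29*x - 10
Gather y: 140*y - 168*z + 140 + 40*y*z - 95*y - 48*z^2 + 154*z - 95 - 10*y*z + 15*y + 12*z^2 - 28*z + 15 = y*(30*z + 60) - 36*z^2 - 42*z + 60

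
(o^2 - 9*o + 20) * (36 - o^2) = -o^4 + 9*o^3 + 16*o^2 - 324*o + 720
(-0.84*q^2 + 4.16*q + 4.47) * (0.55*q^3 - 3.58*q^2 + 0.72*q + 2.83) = -0.462*q^5 + 5.2952*q^4 - 13.0391*q^3 - 15.3846*q^2 + 14.9912*q + 12.6501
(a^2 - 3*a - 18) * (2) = 2*a^2 - 6*a - 36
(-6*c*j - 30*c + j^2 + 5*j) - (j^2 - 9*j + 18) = -6*c*j - 30*c + 14*j - 18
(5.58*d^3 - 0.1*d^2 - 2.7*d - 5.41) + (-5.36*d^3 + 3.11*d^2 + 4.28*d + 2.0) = 0.22*d^3 + 3.01*d^2 + 1.58*d - 3.41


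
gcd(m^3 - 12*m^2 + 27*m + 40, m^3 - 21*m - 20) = m^2 - 4*m - 5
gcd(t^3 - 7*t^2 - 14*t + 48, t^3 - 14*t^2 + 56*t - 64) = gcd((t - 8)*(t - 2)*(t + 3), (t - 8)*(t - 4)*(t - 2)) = t^2 - 10*t + 16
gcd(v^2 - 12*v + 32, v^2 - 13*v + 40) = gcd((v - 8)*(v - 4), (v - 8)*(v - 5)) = v - 8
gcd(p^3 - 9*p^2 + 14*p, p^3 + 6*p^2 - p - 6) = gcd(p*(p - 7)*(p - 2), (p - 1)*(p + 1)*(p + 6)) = 1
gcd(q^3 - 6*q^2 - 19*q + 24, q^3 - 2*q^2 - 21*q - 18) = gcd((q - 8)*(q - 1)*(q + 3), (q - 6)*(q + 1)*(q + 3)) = q + 3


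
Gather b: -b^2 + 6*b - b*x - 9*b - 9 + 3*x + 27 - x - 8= -b^2 + b*(-x - 3) + 2*x + 10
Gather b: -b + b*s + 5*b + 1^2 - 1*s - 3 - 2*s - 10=b*(s + 4) - 3*s - 12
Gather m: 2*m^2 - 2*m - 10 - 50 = 2*m^2 - 2*m - 60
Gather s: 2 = 2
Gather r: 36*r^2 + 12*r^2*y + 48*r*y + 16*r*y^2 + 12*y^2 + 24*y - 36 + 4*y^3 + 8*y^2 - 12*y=r^2*(12*y + 36) + r*(16*y^2 + 48*y) + 4*y^3 + 20*y^2 + 12*y - 36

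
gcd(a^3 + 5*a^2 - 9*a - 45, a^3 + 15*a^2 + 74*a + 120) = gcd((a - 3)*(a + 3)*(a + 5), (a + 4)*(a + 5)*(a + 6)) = a + 5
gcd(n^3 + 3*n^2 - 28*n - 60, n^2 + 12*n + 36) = n + 6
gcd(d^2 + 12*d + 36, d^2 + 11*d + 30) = d + 6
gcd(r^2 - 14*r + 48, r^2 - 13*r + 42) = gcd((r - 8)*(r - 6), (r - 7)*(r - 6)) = r - 6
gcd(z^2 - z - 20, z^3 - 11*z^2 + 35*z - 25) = z - 5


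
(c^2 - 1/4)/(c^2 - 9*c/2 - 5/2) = (c - 1/2)/(c - 5)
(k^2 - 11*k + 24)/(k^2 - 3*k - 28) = (-k^2 + 11*k - 24)/(-k^2 + 3*k + 28)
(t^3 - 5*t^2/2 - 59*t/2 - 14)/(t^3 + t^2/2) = 1 - 3/t - 28/t^2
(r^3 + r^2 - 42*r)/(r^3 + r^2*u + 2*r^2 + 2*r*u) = (r^2 + r - 42)/(r^2 + r*u + 2*r + 2*u)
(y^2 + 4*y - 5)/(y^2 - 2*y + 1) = (y + 5)/(y - 1)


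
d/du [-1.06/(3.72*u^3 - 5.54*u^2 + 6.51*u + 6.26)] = (11.8296*u^2 - 11.7448*u + 6.9006)/(3.72*u^3 - 5.54*u^2 + 6.51*u + 6.26)^2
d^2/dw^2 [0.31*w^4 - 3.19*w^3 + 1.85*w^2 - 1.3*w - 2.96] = 3.72*w^2 - 19.14*w + 3.7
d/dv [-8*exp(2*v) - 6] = -16*exp(2*v)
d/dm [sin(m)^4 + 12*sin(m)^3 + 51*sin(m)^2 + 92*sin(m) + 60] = 2*(2*sin(m)^3 + 18*sin(m)^2 + 51*sin(m) + 46)*cos(m)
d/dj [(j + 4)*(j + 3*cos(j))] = j - (j + 4)*(3*sin(j) - 1) + 3*cos(j)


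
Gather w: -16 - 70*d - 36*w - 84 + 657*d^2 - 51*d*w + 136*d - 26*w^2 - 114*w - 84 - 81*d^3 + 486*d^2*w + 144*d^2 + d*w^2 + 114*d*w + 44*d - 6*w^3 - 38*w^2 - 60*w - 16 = -81*d^3 + 801*d^2 + 110*d - 6*w^3 + w^2*(d - 64) + w*(486*d^2 + 63*d - 210) - 200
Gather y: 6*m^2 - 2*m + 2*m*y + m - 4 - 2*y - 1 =6*m^2 - m + y*(2*m - 2) - 5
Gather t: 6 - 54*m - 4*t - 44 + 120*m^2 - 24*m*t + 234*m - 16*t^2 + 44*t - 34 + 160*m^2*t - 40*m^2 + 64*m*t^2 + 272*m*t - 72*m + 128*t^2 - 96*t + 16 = 80*m^2 + 108*m + t^2*(64*m + 112) + t*(160*m^2 + 248*m - 56) - 56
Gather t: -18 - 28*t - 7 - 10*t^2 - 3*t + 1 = -10*t^2 - 31*t - 24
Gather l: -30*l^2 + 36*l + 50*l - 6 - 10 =-30*l^2 + 86*l - 16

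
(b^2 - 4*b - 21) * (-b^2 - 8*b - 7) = -b^4 - 4*b^3 + 46*b^2 + 196*b + 147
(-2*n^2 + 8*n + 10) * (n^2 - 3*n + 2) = -2*n^4 + 14*n^3 - 18*n^2 - 14*n + 20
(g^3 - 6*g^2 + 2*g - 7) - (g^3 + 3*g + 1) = -6*g^2 - g - 8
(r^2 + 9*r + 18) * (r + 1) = r^3 + 10*r^2 + 27*r + 18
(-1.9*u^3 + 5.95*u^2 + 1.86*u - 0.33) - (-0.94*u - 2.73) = -1.9*u^3 + 5.95*u^2 + 2.8*u + 2.4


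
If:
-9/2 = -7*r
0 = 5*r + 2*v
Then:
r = 9/14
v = -45/28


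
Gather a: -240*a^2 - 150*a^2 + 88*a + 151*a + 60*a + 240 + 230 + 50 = -390*a^2 + 299*a + 520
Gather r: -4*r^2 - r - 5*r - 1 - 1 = -4*r^2 - 6*r - 2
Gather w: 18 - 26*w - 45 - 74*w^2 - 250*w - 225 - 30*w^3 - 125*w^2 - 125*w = -30*w^3 - 199*w^2 - 401*w - 252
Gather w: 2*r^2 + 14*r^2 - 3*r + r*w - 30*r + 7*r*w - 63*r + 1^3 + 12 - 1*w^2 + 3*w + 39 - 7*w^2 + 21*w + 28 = 16*r^2 - 96*r - 8*w^2 + w*(8*r + 24) + 80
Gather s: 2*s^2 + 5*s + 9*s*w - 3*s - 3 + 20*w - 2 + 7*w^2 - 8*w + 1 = 2*s^2 + s*(9*w + 2) + 7*w^2 + 12*w - 4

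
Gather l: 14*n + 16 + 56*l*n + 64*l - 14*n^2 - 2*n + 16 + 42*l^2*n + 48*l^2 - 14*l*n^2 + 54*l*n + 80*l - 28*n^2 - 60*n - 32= l^2*(42*n + 48) + l*(-14*n^2 + 110*n + 144) - 42*n^2 - 48*n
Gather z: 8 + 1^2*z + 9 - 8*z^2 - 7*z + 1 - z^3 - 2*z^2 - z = -z^3 - 10*z^2 - 7*z + 18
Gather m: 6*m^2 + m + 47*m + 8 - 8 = 6*m^2 + 48*m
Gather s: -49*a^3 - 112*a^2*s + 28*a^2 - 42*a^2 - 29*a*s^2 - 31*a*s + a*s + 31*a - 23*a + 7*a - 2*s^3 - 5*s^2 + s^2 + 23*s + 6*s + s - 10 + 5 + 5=-49*a^3 - 14*a^2 + 15*a - 2*s^3 + s^2*(-29*a - 4) + s*(-112*a^2 - 30*a + 30)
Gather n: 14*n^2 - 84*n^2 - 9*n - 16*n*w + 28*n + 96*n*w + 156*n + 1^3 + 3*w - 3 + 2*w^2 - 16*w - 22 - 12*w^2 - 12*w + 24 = -70*n^2 + n*(80*w + 175) - 10*w^2 - 25*w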